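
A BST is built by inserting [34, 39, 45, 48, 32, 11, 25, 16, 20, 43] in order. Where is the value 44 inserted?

Starting tree (level order): [34, 32, 39, 11, None, None, 45, None, 25, 43, 48, 16, None, None, None, None, None, None, 20]
Insertion path: 34 -> 39 -> 45 -> 43
Result: insert 44 as right child of 43
Final tree (level order): [34, 32, 39, 11, None, None, 45, None, 25, 43, 48, 16, None, None, 44, None, None, None, 20]


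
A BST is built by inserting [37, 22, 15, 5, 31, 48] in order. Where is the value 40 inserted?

Starting tree (level order): [37, 22, 48, 15, 31, None, None, 5]
Insertion path: 37 -> 48
Result: insert 40 as left child of 48
Final tree (level order): [37, 22, 48, 15, 31, 40, None, 5]


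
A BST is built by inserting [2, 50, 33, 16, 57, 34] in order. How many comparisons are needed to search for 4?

Search path for 4: 2 -> 50 -> 33 -> 16
Found: False
Comparisons: 4


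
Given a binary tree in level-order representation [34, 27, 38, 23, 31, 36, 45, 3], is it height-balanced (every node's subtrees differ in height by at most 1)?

Tree (level-order array): [34, 27, 38, 23, 31, 36, 45, 3]
Definition: a tree is height-balanced if, at every node, |h(left) - h(right)| <= 1 (empty subtree has height -1).
Bottom-up per-node check:
  node 3: h_left=-1, h_right=-1, diff=0 [OK], height=0
  node 23: h_left=0, h_right=-1, diff=1 [OK], height=1
  node 31: h_left=-1, h_right=-1, diff=0 [OK], height=0
  node 27: h_left=1, h_right=0, diff=1 [OK], height=2
  node 36: h_left=-1, h_right=-1, diff=0 [OK], height=0
  node 45: h_left=-1, h_right=-1, diff=0 [OK], height=0
  node 38: h_left=0, h_right=0, diff=0 [OK], height=1
  node 34: h_left=2, h_right=1, diff=1 [OK], height=3
All nodes satisfy the balance condition.
Result: Balanced


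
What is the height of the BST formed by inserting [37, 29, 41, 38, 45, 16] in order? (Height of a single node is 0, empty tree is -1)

Insertion order: [37, 29, 41, 38, 45, 16]
Tree (level-order array): [37, 29, 41, 16, None, 38, 45]
Compute height bottom-up (empty subtree = -1):
  height(16) = 1 + max(-1, -1) = 0
  height(29) = 1 + max(0, -1) = 1
  height(38) = 1 + max(-1, -1) = 0
  height(45) = 1 + max(-1, -1) = 0
  height(41) = 1 + max(0, 0) = 1
  height(37) = 1 + max(1, 1) = 2
Height = 2


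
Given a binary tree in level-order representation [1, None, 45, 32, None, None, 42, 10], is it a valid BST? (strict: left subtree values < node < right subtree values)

Level-order array: [1, None, 45, 32, None, None, 42, 10]
Validate using subtree bounds (lo, hi): at each node, require lo < value < hi,
then recurse left with hi=value and right with lo=value.
Preorder trace (stopping at first violation):
  at node 1 with bounds (-inf, +inf): OK
  at node 45 with bounds (1, +inf): OK
  at node 32 with bounds (1, 45): OK
  at node 42 with bounds (32, 45): OK
  at node 10 with bounds (32, 42): VIOLATION
Node 10 violates its bound: not (32 < 10 < 42).
Result: Not a valid BST


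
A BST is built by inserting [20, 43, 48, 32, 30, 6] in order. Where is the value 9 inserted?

Starting tree (level order): [20, 6, 43, None, None, 32, 48, 30]
Insertion path: 20 -> 6
Result: insert 9 as right child of 6
Final tree (level order): [20, 6, 43, None, 9, 32, 48, None, None, 30]


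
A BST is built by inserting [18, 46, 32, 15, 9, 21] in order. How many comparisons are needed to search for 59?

Search path for 59: 18 -> 46
Found: False
Comparisons: 2


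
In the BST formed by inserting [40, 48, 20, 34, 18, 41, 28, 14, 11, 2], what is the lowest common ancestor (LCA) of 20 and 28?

Tree insertion order: [40, 48, 20, 34, 18, 41, 28, 14, 11, 2]
Tree (level-order array): [40, 20, 48, 18, 34, 41, None, 14, None, 28, None, None, None, 11, None, None, None, 2]
In a BST, the LCA of p=20, q=28 is the first node v on the
root-to-leaf path with p <= v <= q (go left if both < v, right if both > v).
Walk from root:
  at 40: both 20 and 28 < 40, go left
  at 20: 20 <= 20 <= 28, this is the LCA
LCA = 20


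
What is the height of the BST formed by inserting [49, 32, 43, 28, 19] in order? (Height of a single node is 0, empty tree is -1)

Insertion order: [49, 32, 43, 28, 19]
Tree (level-order array): [49, 32, None, 28, 43, 19]
Compute height bottom-up (empty subtree = -1):
  height(19) = 1 + max(-1, -1) = 0
  height(28) = 1 + max(0, -1) = 1
  height(43) = 1 + max(-1, -1) = 0
  height(32) = 1 + max(1, 0) = 2
  height(49) = 1 + max(2, -1) = 3
Height = 3


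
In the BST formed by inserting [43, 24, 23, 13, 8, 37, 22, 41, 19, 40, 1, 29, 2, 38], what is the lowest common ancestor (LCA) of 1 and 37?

Tree insertion order: [43, 24, 23, 13, 8, 37, 22, 41, 19, 40, 1, 29, 2, 38]
Tree (level-order array): [43, 24, None, 23, 37, 13, None, 29, 41, 8, 22, None, None, 40, None, 1, None, 19, None, 38, None, None, 2]
In a BST, the LCA of p=1, q=37 is the first node v on the
root-to-leaf path with p <= v <= q (go left if both < v, right if both > v).
Walk from root:
  at 43: both 1 and 37 < 43, go left
  at 24: 1 <= 24 <= 37, this is the LCA
LCA = 24


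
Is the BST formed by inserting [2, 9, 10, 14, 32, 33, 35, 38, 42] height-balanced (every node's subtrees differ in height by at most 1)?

Tree (level-order array): [2, None, 9, None, 10, None, 14, None, 32, None, 33, None, 35, None, 38, None, 42]
Definition: a tree is height-balanced if, at every node, |h(left) - h(right)| <= 1 (empty subtree has height -1).
Bottom-up per-node check:
  node 42: h_left=-1, h_right=-1, diff=0 [OK], height=0
  node 38: h_left=-1, h_right=0, diff=1 [OK], height=1
  node 35: h_left=-1, h_right=1, diff=2 [FAIL (|-1-1|=2 > 1)], height=2
  node 33: h_left=-1, h_right=2, diff=3 [FAIL (|-1-2|=3 > 1)], height=3
  node 32: h_left=-1, h_right=3, diff=4 [FAIL (|-1-3|=4 > 1)], height=4
  node 14: h_left=-1, h_right=4, diff=5 [FAIL (|-1-4|=5 > 1)], height=5
  node 10: h_left=-1, h_right=5, diff=6 [FAIL (|-1-5|=6 > 1)], height=6
  node 9: h_left=-1, h_right=6, diff=7 [FAIL (|-1-6|=7 > 1)], height=7
  node 2: h_left=-1, h_right=7, diff=8 [FAIL (|-1-7|=8 > 1)], height=8
Node 35 violates the condition: |-1 - 1| = 2 > 1.
Result: Not balanced


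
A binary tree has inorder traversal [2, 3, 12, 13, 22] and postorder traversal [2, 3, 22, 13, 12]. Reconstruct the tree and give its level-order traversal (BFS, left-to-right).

Inorder:   [2, 3, 12, 13, 22]
Postorder: [2, 3, 22, 13, 12]
Algorithm: postorder visits root last, so walk postorder right-to-left;
each value is the root of the current inorder slice — split it at that
value, recurse on the right subtree first, then the left.
Recursive splits:
  root=12; inorder splits into left=[2, 3], right=[13, 22]
  root=13; inorder splits into left=[], right=[22]
  root=22; inorder splits into left=[], right=[]
  root=3; inorder splits into left=[2], right=[]
  root=2; inorder splits into left=[], right=[]
Reconstructed level-order: [12, 3, 13, 2, 22]


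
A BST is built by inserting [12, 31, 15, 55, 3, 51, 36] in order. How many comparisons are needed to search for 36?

Search path for 36: 12 -> 31 -> 55 -> 51 -> 36
Found: True
Comparisons: 5


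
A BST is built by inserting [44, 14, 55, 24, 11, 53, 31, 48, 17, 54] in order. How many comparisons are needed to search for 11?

Search path for 11: 44 -> 14 -> 11
Found: True
Comparisons: 3


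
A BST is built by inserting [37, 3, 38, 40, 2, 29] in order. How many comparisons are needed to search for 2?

Search path for 2: 37 -> 3 -> 2
Found: True
Comparisons: 3


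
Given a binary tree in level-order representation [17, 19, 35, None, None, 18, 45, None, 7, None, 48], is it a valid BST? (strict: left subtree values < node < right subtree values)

Level-order array: [17, 19, 35, None, None, 18, 45, None, 7, None, 48]
Validate using subtree bounds (lo, hi): at each node, require lo < value < hi,
then recurse left with hi=value and right with lo=value.
Preorder trace (stopping at first violation):
  at node 17 with bounds (-inf, +inf): OK
  at node 19 with bounds (-inf, 17): VIOLATION
Node 19 violates its bound: not (-inf < 19 < 17).
Result: Not a valid BST


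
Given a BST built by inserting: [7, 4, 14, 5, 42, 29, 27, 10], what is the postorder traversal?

Tree insertion order: [7, 4, 14, 5, 42, 29, 27, 10]
Tree (level-order array): [7, 4, 14, None, 5, 10, 42, None, None, None, None, 29, None, 27]
Postorder traversal: [5, 4, 10, 27, 29, 42, 14, 7]


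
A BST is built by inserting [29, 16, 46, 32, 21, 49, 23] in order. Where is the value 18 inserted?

Starting tree (level order): [29, 16, 46, None, 21, 32, 49, None, 23]
Insertion path: 29 -> 16 -> 21
Result: insert 18 as left child of 21
Final tree (level order): [29, 16, 46, None, 21, 32, 49, 18, 23]


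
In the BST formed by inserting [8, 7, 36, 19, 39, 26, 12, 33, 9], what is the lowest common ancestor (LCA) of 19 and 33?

Tree insertion order: [8, 7, 36, 19, 39, 26, 12, 33, 9]
Tree (level-order array): [8, 7, 36, None, None, 19, 39, 12, 26, None, None, 9, None, None, 33]
In a BST, the LCA of p=19, q=33 is the first node v on the
root-to-leaf path with p <= v <= q (go left if both < v, right if both > v).
Walk from root:
  at 8: both 19 and 33 > 8, go right
  at 36: both 19 and 33 < 36, go left
  at 19: 19 <= 19 <= 33, this is the LCA
LCA = 19


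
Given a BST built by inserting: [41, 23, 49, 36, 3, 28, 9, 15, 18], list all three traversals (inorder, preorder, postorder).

Tree insertion order: [41, 23, 49, 36, 3, 28, 9, 15, 18]
Tree (level-order array): [41, 23, 49, 3, 36, None, None, None, 9, 28, None, None, 15, None, None, None, 18]
Inorder (L, root, R): [3, 9, 15, 18, 23, 28, 36, 41, 49]
Preorder (root, L, R): [41, 23, 3, 9, 15, 18, 36, 28, 49]
Postorder (L, R, root): [18, 15, 9, 3, 28, 36, 23, 49, 41]


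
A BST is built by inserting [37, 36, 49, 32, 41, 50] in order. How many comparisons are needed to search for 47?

Search path for 47: 37 -> 49 -> 41
Found: False
Comparisons: 3


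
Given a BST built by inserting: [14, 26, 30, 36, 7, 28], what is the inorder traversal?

Tree insertion order: [14, 26, 30, 36, 7, 28]
Tree (level-order array): [14, 7, 26, None, None, None, 30, 28, 36]
Inorder traversal: [7, 14, 26, 28, 30, 36]


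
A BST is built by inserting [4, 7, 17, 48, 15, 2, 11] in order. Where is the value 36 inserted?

Starting tree (level order): [4, 2, 7, None, None, None, 17, 15, 48, 11]
Insertion path: 4 -> 7 -> 17 -> 48
Result: insert 36 as left child of 48
Final tree (level order): [4, 2, 7, None, None, None, 17, 15, 48, 11, None, 36]


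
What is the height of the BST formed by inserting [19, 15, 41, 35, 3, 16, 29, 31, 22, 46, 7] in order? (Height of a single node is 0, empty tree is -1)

Insertion order: [19, 15, 41, 35, 3, 16, 29, 31, 22, 46, 7]
Tree (level-order array): [19, 15, 41, 3, 16, 35, 46, None, 7, None, None, 29, None, None, None, None, None, 22, 31]
Compute height bottom-up (empty subtree = -1):
  height(7) = 1 + max(-1, -1) = 0
  height(3) = 1 + max(-1, 0) = 1
  height(16) = 1 + max(-1, -1) = 0
  height(15) = 1 + max(1, 0) = 2
  height(22) = 1 + max(-1, -1) = 0
  height(31) = 1 + max(-1, -1) = 0
  height(29) = 1 + max(0, 0) = 1
  height(35) = 1 + max(1, -1) = 2
  height(46) = 1 + max(-1, -1) = 0
  height(41) = 1 + max(2, 0) = 3
  height(19) = 1 + max(2, 3) = 4
Height = 4


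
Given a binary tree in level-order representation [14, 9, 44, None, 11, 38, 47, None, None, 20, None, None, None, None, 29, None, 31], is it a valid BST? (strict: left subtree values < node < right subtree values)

Level-order array: [14, 9, 44, None, 11, 38, 47, None, None, 20, None, None, None, None, 29, None, 31]
Validate using subtree bounds (lo, hi): at each node, require lo < value < hi,
then recurse left with hi=value and right with lo=value.
Preorder trace (stopping at first violation):
  at node 14 with bounds (-inf, +inf): OK
  at node 9 with bounds (-inf, 14): OK
  at node 11 with bounds (9, 14): OK
  at node 44 with bounds (14, +inf): OK
  at node 38 with bounds (14, 44): OK
  at node 20 with bounds (14, 38): OK
  at node 29 with bounds (20, 38): OK
  at node 31 with bounds (29, 38): OK
  at node 47 with bounds (44, +inf): OK
No violation found at any node.
Result: Valid BST


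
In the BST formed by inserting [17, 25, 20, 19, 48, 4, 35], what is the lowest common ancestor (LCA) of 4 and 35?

Tree insertion order: [17, 25, 20, 19, 48, 4, 35]
Tree (level-order array): [17, 4, 25, None, None, 20, 48, 19, None, 35]
In a BST, the LCA of p=4, q=35 is the first node v on the
root-to-leaf path with p <= v <= q (go left if both < v, right if both > v).
Walk from root:
  at 17: 4 <= 17 <= 35, this is the LCA
LCA = 17


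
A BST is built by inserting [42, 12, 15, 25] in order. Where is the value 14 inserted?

Starting tree (level order): [42, 12, None, None, 15, None, 25]
Insertion path: 42 -> 12 -> 15
Result: insert 14 as left child of 15
Final tree (level order): [42, 12, None, None, 15, 14, 25]


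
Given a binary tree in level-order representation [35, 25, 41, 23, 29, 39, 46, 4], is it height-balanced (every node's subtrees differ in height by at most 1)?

Tree (level-order array): [35, 25, 41, 23, 29, 39, 46, 4]
Definition: a tree is height-balanced if, at every node, |h(left) - h(right)| <= 1 (empty subtree has height -1).
Bottom-up per-node check:
  node 4: h_left=-1, h_right=-1, diff=0 [OK], height=0
  node 23: h_left=0, h_right=-1, diff=1 [OK], height=1
  node 29: h_left=-1, h_right=-1, diff=0 [OK], height=0
  node 25: h_left=1, h_right=0, diff=1 [OK], height=2
  node 39: h_left=-1, h_right=-1, diff=0 [OK], height=0
  node 46: h_left=-1, h_right=-1, diff=0 [OK], height=0
  node 41: h_left=0, h_right=0, diff=0 [OK], height=1
  node 35: h_left=2, h_right=1, diff=1 [OK], height=3
All nodes satisfy the balance condition.
Result: Balanced


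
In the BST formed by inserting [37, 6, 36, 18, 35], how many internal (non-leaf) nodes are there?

Tree built from: [37, 6, 36, 18, 35]
Tree (level-order array): [37, 6, None, None, 36, 18, None, None, 35]
Rule: An internal node has at least one child.
Per-node child counts:
  node 37: 1 child(ren)
  node 6: 1 child(ren)
  node 36: 1 child(ren)
  node 18: 1 child(ren)
  node 35: 0 child(ren)
Matching nodes: [37, 6, 36, 18]
Count of internal (non-leaf) nodes: 4


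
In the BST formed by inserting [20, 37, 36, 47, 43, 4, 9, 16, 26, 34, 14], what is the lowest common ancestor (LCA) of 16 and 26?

Tree insertion order: [20, 37, 36, 47, 43, 4, 9, 16, 26, 34, 14]
Tree (level-order array): [20, 4, 37, None, 9, 36, 47, None, 16, 26, None, 43, None, 14, None, None, 34]
In a BST, the LCA of p=16, q=26 is the first node v on the
root-to-leaf path with p <= v <= q (go left if both < v, right if both > v).
Walk from root:
  at 20: 16 <= 20 <= 26, this is the LCA
LCA = 20


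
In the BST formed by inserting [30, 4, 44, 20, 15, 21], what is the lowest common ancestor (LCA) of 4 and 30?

Tree insertion order: [30, 4, 44, 20, 15, 21]
Tree (level-order array): [30, 4, 44, None, 20, None, None, 15, 21]
In a BST, the LCA of p=4, q=30 is the first node v on the
root-to-leaf path with p <= v <= q (go left if both < v, right if both > v).
Walk from root:
  at 30: 4 <= 30 <= 30, this is the LCA
LCA = 30


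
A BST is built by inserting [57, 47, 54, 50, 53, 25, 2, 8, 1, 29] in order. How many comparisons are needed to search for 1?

Search path for 1: 57 -> 47 -> 25 -> 2 -> 1
Found: True
Comparisons: 5


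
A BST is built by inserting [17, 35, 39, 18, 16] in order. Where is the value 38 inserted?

Starting tree (level order): [17, 16, 35, None, None, 18, 39]
Insertion path: 17 -> 35 -> 39
Result: insert 38 as left child of 39
Final tree (level order): [17, 16, 35, None, None, 18, 39, None, None, 38]


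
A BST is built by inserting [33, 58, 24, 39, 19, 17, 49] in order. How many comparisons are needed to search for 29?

Search path for 29: 33 -> 24
Found: False
Comparisons: 2


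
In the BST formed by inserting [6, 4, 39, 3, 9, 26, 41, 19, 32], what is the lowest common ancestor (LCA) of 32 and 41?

Tree insertion order: [6, 4, 39, 3, 9, 26, 41, 19, 32]
Tree (level-order array): [6, 4, 39, 3, None, 9, 41, None, None, None, 26, None, None, 19, 32]
In a BST, the LCA of p=32, q=41 is the first node v on the
root-to-leaf path with p <= v <= q (go left if both < v, right if both > v).
Walk from root:
  at 6: both 32 and 41 > 6, go right
  at 39: 32 <= 39 <= 41, this is the LCA
LCA = 39


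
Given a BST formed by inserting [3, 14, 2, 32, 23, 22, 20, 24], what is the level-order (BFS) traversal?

Tree insertion order: [3, 14, 2, 32, 23, 22, 20, 24]
Tree (level-order array): [3, 2, 14, None, None, None, 32, 23, None, 22, 24, 20]
BFS from the root, enqueuing left then right child of each popped node:
  queue [3] -> pop 3, enqueue [2, 14], visited so far: [3]
  queue [2, 14] -> pop 2, enqueue [none], visited so far: [3, 2]
  queue [14] -> pop 14, enqueue [32], visited so far: [3, 2, 14]
  queue [32] -> pop 32, enqueue [23], visited so far: [3, 2, 14, 32]
  queue [23] -> pop 23, enqueue [22, 24], visited so far: [3, 2, 14, 32, 23]
  queue [22, 24] -> pop 22, enqueue [20], visited so far: [3, 2, 14, 32, 23, 22]
  queue [24, 20] -> pop 24, enqueue [none], visited so far: [3, 2, 14, 32, 23, 22, 24]
  queue [20] -> pop 20, enqueue [none], visited so far: [3, 2, 14, 32, 23, 22, 24, 20]
Result: [3, 2, 14, 32, 23, 22, 24, 20]


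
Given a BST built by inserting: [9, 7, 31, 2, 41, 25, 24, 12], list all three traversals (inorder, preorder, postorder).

Tree insertion order: [9, 7, 31, 2, 41, 25, 24, 12]
Tree (level-order array): [9, 7, 31, 2, None, 25, 41, None, None, 24, None, None, None, 12]
Inorder (L, root, R): [2, 7, 9, 12, 24, 25, 31, 41]
Preorder (root, L, R): [9, 7, 2, 31, 25, 24, 12, 41]
Postorder (L, R, root): [2, 7, 12, 24, 25, 41, 31, 9]


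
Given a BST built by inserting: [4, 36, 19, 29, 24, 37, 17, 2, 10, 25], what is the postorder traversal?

Tree insertion order: [4, 36, 19, 29, 24, 37, 17, 2, 10, 25]
Tree (level-order array): [4, 2, 36, None, None, 19, 37, 17, 29, None, None, 10, None, 24, None, None, None, None, 25]
Postorder traversal: [2, 10, 17, 25, 24, 29, 19, 37, 36, 4]


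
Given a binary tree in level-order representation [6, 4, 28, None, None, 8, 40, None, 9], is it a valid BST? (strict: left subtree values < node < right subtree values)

Level-order array: [6, 4, 28, None, None, 8, 40, None, 9]
Validate using subtree bounds (lo, hi): at each node, require lo < value < hi,
then recurse left with hi=value and right with lo=value.
Preorder trace (stopping at first violation):
  at node 6 with bounds (-inf, +inf): OK
  at node 4 with bounds (-inf, 6): OK
  at node 28 with bounds (6, +inf): OK
  at node 8 with bounds (6, 28): OK
  at node 9 with bounds (8, 28): OK
  at node 40 with bounds (28, +inf): OK
No violation found at any node.
Result: Valid BST


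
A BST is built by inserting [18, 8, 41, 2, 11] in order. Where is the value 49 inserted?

Starting tree (level order): [18, 8, 41, 2, 11]
Insertion path: 18 -> 41
Result: insert 49 as right child of 41
Final tree (level order): [18, 8, 41, 2, 11, None, 49]


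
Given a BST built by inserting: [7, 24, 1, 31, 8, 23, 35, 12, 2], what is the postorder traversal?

Tree insertion order: [7, 24, 1, 31, 8, 23, 35, 12, 2]
Tree (level-order array): [7, 1, 24, None, 2, 8, 31, None, None, None, 23, None, 35, 12]
Postorder traversal: [2, 1, 12, 23, 8, 35, 31, 24, 7]


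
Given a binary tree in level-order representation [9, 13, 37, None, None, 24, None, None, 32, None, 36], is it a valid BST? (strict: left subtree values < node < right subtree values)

Level-order array: [9, 13, 37, None, None, 24, None, None, 32, None, 36]
Validate using subtree bounds (lo, hi): at each node, require lo < value < hi,
then recurse left with hi=value and right with lo=value.
Preorder trace (stopping at first violation):
  at node 9 with bounds (-inf, +inf): OK
  at node 13 with bounds (-inf, 9): VIOLATION
Node 13 violates its bound: not (-inf < 13 < 9).
Result: Not a valid BST


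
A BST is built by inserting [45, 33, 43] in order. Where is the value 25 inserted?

Starting tree (level order): [45, 33, None, None, 43]
Insertion path: 45 -> 33
Result: insert 25 as left child of 33
Final tree (level order): [45, 33, None, 25, 43]


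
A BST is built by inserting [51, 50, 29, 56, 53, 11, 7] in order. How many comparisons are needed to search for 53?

Search path for 53: 51 -> 56 -> 53
Found: True
Comparisons: 3


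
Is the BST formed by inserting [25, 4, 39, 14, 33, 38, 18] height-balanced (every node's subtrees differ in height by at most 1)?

Tree (level-order array): [25, 4, 39, None, 14, 33, None, None, 18, None, 38]
Definition: a tree is height-balanced if, at every node, |h(left) - h(right)| <= 1 (empty subtree has height -1).
Bottom-up per-node check:
  node 18: h_left=-1, h_right=-1, diff=0 [OK], height=0
  node 14: h_left=-1, h_right=0, diff=1 [OK], height=1
  node 4: h_left=-1, h_right=1, diff=2 [FAIL (|-1-1|=2 > 1)], height=2
  node 38: h_left=-1, h_right=-1, diff=0 [OK], height=0
  node 33: h_left=-1, h_right=0, diff=1 [OK], height=1
  node 39: h_left=1, h_right=-1, diff=2 [FAIL (|1--1|=2 > 1)], height=2
  node 25: h_left=2, h_right=2, diff=0 [OK], height=3
Node 4 violates the condition: |-1 - 1| = 2 > 1.
Result: Not balanced


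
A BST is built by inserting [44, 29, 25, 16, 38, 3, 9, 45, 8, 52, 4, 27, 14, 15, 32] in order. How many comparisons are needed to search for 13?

Search path for 13: 44 -> 29 -> 25 -> 16 -> 3 -> 9 -> 14
Found: False
Comparisons: 7


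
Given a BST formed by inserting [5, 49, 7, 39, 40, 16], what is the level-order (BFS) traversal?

Tree insertion order: [5, 49, 7, 39, 40, 16]
Tree (level-order array): [5, None, 49, 7, None, None, 39, 16, 40]
BFS from the root, enqueuing left then right child of each popped node:
  queue [5] -> pop 5, enqueue [49], visited so far: [5]
  queue [49] -> pop 49, enqueue [7], visited so far: [5, 49]
  queue [7] -> pop 7, enqueue [39], visited so far: [5, 49, 7]
  queue [39] -> pop 39, enqueue [16, 40], visited so far: [5, 49, 7, 39]
  queue [16, 40] -> pop 16, enqueue [none], visited so far: [5, 49, 7, 39, 16]
  queue [40] -> pop 40, enqueue [none], visited so far: [5, 49, 7, 39, 16, 40]
Result: [5, 49, 7, 39, 16, 40]


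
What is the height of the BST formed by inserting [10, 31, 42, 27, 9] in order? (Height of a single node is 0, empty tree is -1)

Insertion order: [10, 31, 42, 27, 9]
Tree (level-order array): [10, 9, 31, None, None, 27, 42]
Compute height bottom-up (empty subtree = -1):
  height(9) = 1 + max(-1, -1) = 0
  height(27) = 1 + max(-1, -1) = 0
  height(42) = 1 + max(-1, -1) = 0
  height(31) = 1 + max(0, 0) = 1
  height(10) = 1 + max(0, 1) = 2
Height = 2


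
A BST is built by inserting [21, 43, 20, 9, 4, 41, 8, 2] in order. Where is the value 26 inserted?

Starting tree (level order): [21, 20, 43, 9, None, 41, None, 4, None, None, None, 2, 8]
Insertion path: 21 -> 43 -> 41
Result: insert 26 as left child of 41
Final tree (level order): [21, 20, 43, 9, None, 41, None, 4, None, 26, None, 2, 8]


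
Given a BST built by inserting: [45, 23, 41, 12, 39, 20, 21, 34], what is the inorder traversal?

Tree insertion order: [45, 23, 41, 12, 39, 20, 21, 34]
Tree (level-order array): [45, 23, None, 12, 41, None, 20, 39, None, None, 21, 34]
Inorder traversal: [12, 20, 21, 23, 34, 39, 41, 45]


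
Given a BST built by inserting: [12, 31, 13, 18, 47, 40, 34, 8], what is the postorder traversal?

Tree insertion order: [12, 31, 13, 18, 47, 40, 34, 8]
Tree (level-order array): [12, 8, 31, None, None, 13, 47, None, 18, 40, None, None, None, 34]
Postorder traversal: [8, 18, 13, 34, 40, 47, 31, 12]


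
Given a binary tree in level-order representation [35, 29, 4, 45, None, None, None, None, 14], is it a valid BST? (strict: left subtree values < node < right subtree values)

Level-order array: [35, 29, 4, 45, None, None, None, None, 14]
Validate using subtree bounds (lo, hi): at each node, require lo < value < hi,
then recurse left with hi=value and right with lo=value.
Preorder trace (stopping at first violation):
  at node 35 with bounds (-inf, +inf): OK
  at node 29 with bounds (-inf, 35): OK
  at node 45 with bounds (-inf, 29): VIOLATION
Node 45 violates its bound: not (-inf < 45 < 29).
Result: Not a valid BST


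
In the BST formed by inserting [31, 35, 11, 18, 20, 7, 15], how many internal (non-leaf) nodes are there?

Tree built from: [31, 35, 11, 18, 20, 7, 15]
Tree (level-order array): [31, 11, 35, 7, 18, None, None, None, None, 15, 20]
Rule: An internal node has at least one child.
Per-node child counts:
  node 31: 2 child(ren)
  node 11: 2 child(ren)
  node 7: 0 child(ren)
  node 18: 2 child(ren)
  node 15: 0 child(ren)
  node 20: 0 child(ren)
  node 35: 0 child(ren)
Matching nodes: [31, 11, 18]
Count of internal (non-leaf) nodes: 3


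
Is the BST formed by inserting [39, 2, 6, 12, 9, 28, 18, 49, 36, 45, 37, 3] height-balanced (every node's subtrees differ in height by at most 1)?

Tree (level-order array): [39, 2, 49, None, 6, 45, None, 3, 12, None, None, None, None, 9, 28, None, None, 18, 36, None, None, None, 37]
Definition: a tree is height-balanced if, at every node, |h(left) - h(right)| <= 1 (empty subtree has height -1).
Bottom-up per-node check:
  node 3: h_left=-1, h_right=-1, diff=0 [OK], height=0
  node 9: h_left=-1, h_right=-1, diff=0 [OK], height=0
  node 18: h_left=-1, h_right=-1, diff=0 [OK], height=0
  node 37: h_left=-1, h_right=-1, diff=0 [OK], height=0
  node 36: h_left=-1, h_right=0, diff=1 [OK], height=1
  node 28: h_left=0, h_right=1, diff=1 [OK], height=2
  node 12: h_left=0, h_right=2, diff=2 [FAIL (|0-2|=2 > 1)], height=3
  node 6: h_left=0, h_right=3, diff=3 [FAIL (|0-3|=3 > 1)], height=4
  node 2: h_left=-1, h_right=4, diff=5 [FAIL (|-1-4|=5 > 1)], height=5
  node 45: h_left=-1, h_right=-1, diff=0 [OK], height=0
  node 49: h_left=0, h_right=-1, diff=1 [OK], height=1
  node 39: h_left=5, h_right=1, diff=4 [FAIL (|5-1|=4 > 1)], height=6
Node 12 violates the condition: |0 - 2| = 2 > 1.
Result: Not balanced


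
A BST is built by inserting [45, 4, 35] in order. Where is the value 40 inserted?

Starting tree (level order): [45, 4, None, None, 35]
Insertion path: 45 -> 4 -> 35
Result: insert 40 as right child of 35
Final tree (level order): [45, 4, None, None, 35, None, 40]


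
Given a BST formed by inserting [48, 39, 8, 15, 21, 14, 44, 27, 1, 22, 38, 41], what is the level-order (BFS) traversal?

Tree insertion order: [48, 39, 8, 15, 21, 14, 44, 27, 1, 22, 38, 41]
Tree (level-order array): [48, 39, None, 8, 44, 1, 15, 41, None, None, None, 14, 21, None, None, None, None, None, 27, 22, 38]
BFS from the root, enqueuing left then right child of each popped node:
  queue [48] -> pop 48, enqueue [39], visited so far: [48]
  queue [39] -> pop 39, enqueue [8, 44], visited so far: [48, 39]
  queue [8, 44] -> pop 8, enqueue [1, 15], visited so far: [48, 39, 8]
  queue [44, 1, 15] -> pop 44, enqueue [41], visited so far: [48, 39, 8, 44]
  queue [1, 15, 41] -> pop 1, enqueue [none], visited so far: [48, 39, 8, 44, 1]
  queue [15, 41] -> pop 15, enqueue [14, 21], visited so far: [48, 39, 8, 44, 1, 15]
  queue [41, 14, 21] -> pop 41, enqueue [none], visited so far: [48, 39, 8, 44, 1, 15, 41]
  queue [14, 21] -> pop 14, enqueue [none], visited so far: [48, 39, 8, 44, 1, 15, 41, 14]
  queue [21] -> pop 21, enqueue [27], visited so far: [48, 39, 8, 44, 1, 15, 41, 14, 21]
  queue [27] -> pop 27, enqueue [22, 38], visited so far: [48, 39, 8, 44, 1, 15, 41, 14, 21, 27]
  queue [22, 38] -> pop 22, enqueue [none], visited so far: [48, 39, 8, 44, 1, 15, 41, 14, 21, 27, 22]
  queue [38] -> pop 38, enqueue [none], visited so far: [48, 39, 8, 44, 1, 15, 41, 14, 21, 27, 22, 38]
Result: [48, 39, 8, 44, 1, 15, 41, 14, 21, 27, 22, 38]


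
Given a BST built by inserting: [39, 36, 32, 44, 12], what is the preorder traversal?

Tree insertion order: [39, 36, 32, 44, 12]
Tree (level-order array): [39, 36, 44, 32, None, None, None, 12]
Preorder traversal: [39, 36, 32, 12, 44]


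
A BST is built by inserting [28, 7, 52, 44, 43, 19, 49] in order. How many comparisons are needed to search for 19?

Search path for 19: 28 -> 7 -> 19
Found: True
Comparisons: 3


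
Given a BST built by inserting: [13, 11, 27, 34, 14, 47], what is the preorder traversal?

Tree insertion order: [13, 11, 27, 34, 14, 47]
Tree (level-order array): [13, 11, 27, None, None, 14, 34, None, None, None, 47]
Preorder traversal: [13, 11, 27, 14, 34, 47]


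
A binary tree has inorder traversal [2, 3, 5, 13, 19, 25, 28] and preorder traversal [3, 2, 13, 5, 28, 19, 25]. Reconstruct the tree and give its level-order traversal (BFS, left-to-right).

Inorder:  [2, 3, 5, 13, 19, 25, 28]
Preorder: [3, 2, 13, 5, 28, 19, 25]
Algorithm: preorder visits root first, so consume preorder in order;
for each root, split the current inorder slice at that value into
left-subtree inorder and right-subtree inorder, then recurse.
Recursive splits:
  root=3; inorder splits into left=[2], right=[5, 13, 19, 25, 28]
  root=2; inorder splits into left=[], right=[]
  root=13; inorder splits into left=[5], right=[19, 25, 28]
  root=5; inorder splits into left=[], right=[]
  root=28; inorder splits into left=[19, 25], right=[]
  root=19; inorder splits into left=[], right=[25]
  root=25; inorder splits into left=[], right=[]
Reconstructed level-order: [3, 2, 13, 5, 28, 19, 25]


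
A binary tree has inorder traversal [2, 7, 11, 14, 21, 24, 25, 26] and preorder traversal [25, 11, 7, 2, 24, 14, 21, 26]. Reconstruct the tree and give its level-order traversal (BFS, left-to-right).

Inorder:  [2, 7, 11, 14, 21, 24, 25, 26]
Preorder: [25, 11, 7, 2, 24, 14, 21, 26]
Algorithm: preorder visits root first, so consume preorder in order;
for each root, split the current inorder slice at that value into
left-subtree inorder and right-subtree inorder, then recurse.
Recursive splits:
  root=25; inorder splits into left=[2, 7, 11, 14, 21, 24], right=[26]
  root=11; inorder splits into left=[2, 7], right=[14, 21, 24]
  root=7; inorder splits into left=[2], right=[]
  root=2; inorder splits into left=[], right=[]
  root=24; inorder splits into left=[14, 21], right=[]
  root=14; inorder splits into left=[], right=[21]
  root=21; inorder splits into left=[], right=[]
  root=26; inorder splits into left=[], right=[]
Reconstructed level-order: [25, 11, 26, 7, 24, 2, 14, 21]


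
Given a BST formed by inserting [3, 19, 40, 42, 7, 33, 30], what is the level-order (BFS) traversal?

Tree insertion order: [3, 19, 40, 42, 7, 33, 30]
Tree (level-order array): [3, None, 19, 7, 40, None, None, 33, 42, 30]
BFS from the root, enqueuing left then right child of each popped node:
  queue [3] -> pop 3, enqueue [19], visited so far: [3]
  queue [19] -> pop 19, enqueue [7, 40], visited so far: [3, 19]
  queue [7, 40] -> pop 7, enqueue [none], visited so far: [3, 19, 7]
  queue [40] -> pop 40, enqueue [33, 42], visited so far: [3, 19, 7, 40]
  queue [33, 42] -> pop 33, enqueue [30], visited so far: [3, 19, 7, 40, 33]
  queue [42, 30] -> pop 42, enqueue [none], visited so far: [3, 19, 7, 40, 33, 42]
  queue [30] -> pop 30, enqueue [none], visited so far: [3, 19, 7, 40, 33, 42, 30]
Result: [3, 19, 7, 40, 33, 42, 30]


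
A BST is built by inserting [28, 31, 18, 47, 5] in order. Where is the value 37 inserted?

Starting tree (level order): [28, 18, 31, 5, None, None, 47]
Insertion path: 28 -> 31 -> 47
Result: insert 37 as left child of 47
Final tree (level order): [28, 18, 31, 5, None, None, 47, None, None, 37]


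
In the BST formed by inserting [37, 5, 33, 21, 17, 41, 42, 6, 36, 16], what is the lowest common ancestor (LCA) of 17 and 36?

Tree insertion order: [37, 5, 33, 21, 17, 41, 42, 6, 36, 16]
Tree (level-order array): [37, 5, 41, None, 33, None, 42, 21, 36, None, None, 17, None, None, None, 6, None, None, 16]
In a BST, the LCA of p=17, q=36 is the first node v on the
root-to-leaf path with p <= v <= q (go left if both < v, right if both > v).
Walk from root:
  at 37: both 17 and 36 < 37, go left
  at 5: both 17 and 36 > 5, go right
  at 33: 17 <= 33 <= 36, this is the LCA
LCA = 33


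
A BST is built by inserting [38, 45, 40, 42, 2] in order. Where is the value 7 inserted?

Starting tree (level order): [38, 2, 45, None, None, 40, None, None, 42]
Insertion path: 38 -> 2
Result: insert 7 as right child of 2
Final tree (level order): [38, 2, 45, None, 7, 40, None, None, None, None, 42]


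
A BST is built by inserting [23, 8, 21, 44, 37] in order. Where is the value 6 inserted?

Starting tree (level order): [23, 8, 44, None, 21, 37]
Insertion path: 23 -> 8
Result: insert 6 as left child of 8
Final tree (level order): [23, 8, 44, 6, 21, 37]


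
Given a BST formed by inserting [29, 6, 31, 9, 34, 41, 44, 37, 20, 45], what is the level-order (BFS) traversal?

Tree insertion order: [29, 6, 31, 9, 34, 41, 44, 37, 20, 45]
Tree (level-order array): [29, 6, 31, None, 9, None, 34, None, 20, None, 41, None, None, 37, 44, None, None, None, 45]
BFS from the root, enqueuing left then right child of each popped node:
  queue [29] -> pop 29, enqueue [6, 31], visited so far: [29]
  queue [6, 31] -> pop 6, enqueue [9], visited so far: [29, 6]
  queue [31, 9] -> pop 31, enqueue [34], visited so far: [29, 6, 31]
  queue [9, 34] -> pop 9, enqueue [20], visited so far: [29, 6, 31, 9]
  queue [34, 20] -> pop 34, enqueue [41], visited so far: [29, 6, 31, 9, 34]
  queue [20, 41] -> pop 20, enqueue [none], visited so far: [29, 6, 31, 9, 34, 20]
  queue [41] -> pop 41, enqueue [37, 44], visited so far: [29, 6, 31, 9, 34, 20, 41]
  queue [37, 44] -> pop 37, enqueue [none], visited so far: [29, 6, 31, 9, 34, 20, 41, 37]
  queue [44] -> pop 44, enqueue [45], visited so far: [29, 6, 31, 9, 34, 20, 41, 37, 44]
  queue [45] -> pop 45, enqueue [none], visited so far: [29, 6, 31, 9, 34, 20, 41, 37, 44, 45]
Result: [29, 6, 31, 9, 34, 20, 41, 37, 44, 45]


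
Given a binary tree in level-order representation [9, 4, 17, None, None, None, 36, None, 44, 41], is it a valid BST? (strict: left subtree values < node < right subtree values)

Level-order array: [9, 4, 17, None, None, None, 36, None, 44, 41]
Validate using subtree bounds (lo, hi): at each node, require lo < value < hi,
then recurse left with hi=value and right with lo=value.
Preorder trace (stopping at first violation):
  at node 9 with bounds (-inf, +inf): OK
  at node 4 with bounds (-inf, 9): OK
  at node 17 with bounds (9, +inf): OK
  at node 36 with bounds (17, +inf): OK
  at node 44 with bounds (36, +inf): OK
  at node 41 with bounds (36, 44): OK
No violation found at any node.
Result: Valid BST


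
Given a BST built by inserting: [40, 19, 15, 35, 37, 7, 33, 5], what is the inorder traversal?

Tree insertion order: [40, 19, 15, 35, 37, 7, 33, 5]
Tree (level-order array): [40, 19, None, 15, 35, 7, None, 33, 37, 5]
Inorder traversal: [5, 7, 15, 19, 33, 35, 37, 40]


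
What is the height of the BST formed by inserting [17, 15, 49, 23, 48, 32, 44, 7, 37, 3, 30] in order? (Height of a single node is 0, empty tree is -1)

Insertion order: [17, 15, 49, 23, 48, 32, 44, 7, 37, 3, 30]
Tree (level-order array): [17, 15, 49, 7, None, 23, None, 3, None, None, 48, None, None, 32, None, 30, 44, None, None, 37]
Compute height bottom-up (empty subtree = -1):
  height(3) = 1 + max(-1, -1) = 0
  height(7) = 1 + max(0, -1) = 1
  height(15) = 1 + max(1, -1) = 2
  height(30) = 1 + max(-1, -1) = 0
  height(37) = 1 + max(-1, -1) = 0
  height(44) = 1 + max(0, -1) = 1
  height(32) = 1 + max(0, 1) = 2
  height(48) = 1 + max(2, -1) = 3
  height(23) = 1 + max(-1, 3) = 4
  height(49) = 1 + max(4, -1) = 5
  height(17) = 1 + max(2, 5) = 6
Height = 6


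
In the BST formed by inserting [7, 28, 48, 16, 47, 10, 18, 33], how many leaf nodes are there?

Tree built from: [7, 28, 48, 16, 47, 10, 18, 33]
Tree (level-order array): [7, None, 28, 16, 48, 10, 18, 47, None, None, None, None, None, 33]
Rule: A leaf has 0 children.
Per-node child counts:
  node 7: 1 child(ren)
  node 28: 2 child(ren)
  node 16: 2 child(ren)
  node 10: 0 child(ren)
  node 18: 0 child(ren)
  node 48: 1 child(ren)
  node 47: 1 child(ren)
  node 33: 0 child(ren)
Matching nodes: [10, 18, 33]
Count of leaf nodes: 3


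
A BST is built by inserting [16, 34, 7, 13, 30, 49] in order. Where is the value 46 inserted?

Starting tree (level order): [16, 7, 34, None, 13, 30, 49]
Insertion path: 16 -> 34 -> 49
Result: insert 46 as left child of 49
Final tree (level order): [16, 7, 34, None, 13, 30, 49, None, None, None, None, 46]


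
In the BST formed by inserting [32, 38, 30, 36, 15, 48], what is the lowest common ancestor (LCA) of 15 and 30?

Tree insertion order: [32, 38, 30, 36, 15, 48]
Tree (level-order array): [32, 30, 38, 15, None, 36, 48]
In a BST, the LCA of p=15, q=30 is the first node v on the
root-to-leaf path with p <= v <= q (go left if both < v, right if both > v).
Walk from root:
  at 32: both 15 and 30 < 32, go left
  at 30: 15 <= 30 <= 30, this is the LCA
LCA = 30


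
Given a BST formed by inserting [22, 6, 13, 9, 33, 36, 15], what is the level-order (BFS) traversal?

Tree insertion order: [22, 6, 13, 9, 33, 36, 15]
Tree (level-order array): [22, 6, 33, None, 13, None, 36, 9, 15]
BFS from the root, enqueuing left then right child of each popped node:
  queue [22] -> pop 22, enqueue [6, 33], visited so far: [22]
  queue [6, 33] -> pop 6, enqueue [13], visited so far: [22, 6]
  queue [33, 13] -> pop 33, enqueue [36], visited so far: [22, 6, 33]
  queue [13, 36] -> pop 13, enqueue [9, 15], visited so far: [22, 6, 33, 13]
  queue [36, 9, 15] -> pop 36, enqueue [none], visited so far: [22, 6, 33, 13, 36]
  queue [9, 15] -> pop 9, enqueue [none], visited so far: [22, 6, 33, 13, 36, 9]
  queue [15] -> pop 15, enqueue [none], visited so far: [22, 6, 33, 13, 36, 9, 15]
Result: [22, 6, 33, 13, 36, 9, 15]


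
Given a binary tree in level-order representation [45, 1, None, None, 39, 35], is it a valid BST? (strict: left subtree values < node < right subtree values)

Level-order array: [45, 1, None, None, 39, 35]
Validate using subtree bounds (lo, hi): at each node, require lo < value < hi,
then recurse left with hi=value and right with lo=value.
Preorder trace (stopping at first violation):
  at node 45 with bounds (-inf, +inf): OK
  at node 1 with bounds (-inf, 45): OK
  at node 39 with bounds (1, 45): OK
  at node 35 with bounds (1, 39): OK
No violation found at any node.
Result: Valid BST


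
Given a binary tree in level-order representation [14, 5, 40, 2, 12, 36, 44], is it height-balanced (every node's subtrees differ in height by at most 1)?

Tree (level-order array): [14, 5, 40, 2, 12, 36, 44]
Definition: a tree is height-balanced if, at every node, |h(left) - h(right)| <= 1 (empty subtree has height -1).
Bottom-up per-node check:
  node 2: h_left=-1, h_right=-1, diff=0 [OK], height=0
  node 12: h_left=-1, h_right=-1, diff=0 [OK], height=0
  node 5: h_left=0, h_right=0, diff=0 [OK], height=1
  node 36: h_left=-1, h_right=-1, diff=0 [OK], height=0
  node 44: h_left=-1, h_right=-1, diff=0 [OK], height=0
  node 40: h_left=0, h_right=0, diff=0 [OK], height=1
  node 14: h_left=1, h_right=1, diff=0 [OK], height=2
All nodes satisfy the balance condition.
Result: Balanced


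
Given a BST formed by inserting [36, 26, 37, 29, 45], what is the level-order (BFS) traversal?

Tree insertion order: [36, 26, 37, 29, 45]
Tree (level-order array): [36, 26, 37, None, 29, None, 45]
BFS from the root, enqueuing left then right child of each popped node:
  queue [36] -> pop 36, enqueue [26, 37], visited so far: [36]
  queue [26, 37] -> pop 26, enqueue [29], visited so far: [36, 26]
  queue [37, 29] -> pop 37, enqueue [45], visited so far: [36, 26, 37]
  queue [29, 45] -> pop 29, enqueue [none], visited so far: [36, 26, 37, 29]
  queue [45] -> pop 45, enqueue [none], visited so far: [36, 26, 37, 29, 45]
Result: [36, 26, 37, 29, 45]


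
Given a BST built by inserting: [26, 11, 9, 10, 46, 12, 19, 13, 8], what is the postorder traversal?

Tree insertion order: [26, 11, 9, 10, 46, 12, 19, 13, 8]
Tree (level-order array): [26, 11, 46, 9, 12, None, None, 8, 10, None, 19, None, None, None, None, 13]
Postorder traversal: [8, 10, 9, 13, 19, 12, 11, 46, 26]
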